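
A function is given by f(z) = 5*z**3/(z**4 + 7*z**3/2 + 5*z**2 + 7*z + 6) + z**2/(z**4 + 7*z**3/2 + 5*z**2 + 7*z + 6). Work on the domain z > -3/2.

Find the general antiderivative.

F(z) = (-117*log(z + 3/2) + 204*log(z + 2) - log(z**2 + 2) - 24*sqrt(2)*atan(sqrt(2)*z/2))/17 + C

Factor the denominator ((z + 2)*(2*z + 3)*(z**2 + 2)) and decompose: f = -2*(z + 24)/(17*(z**2 + 2)) - 234/(17*(2*z + 3)) + 12/(z + 2); each piece integrates to a log, atan, or power term.
Check: d/dz[(-117*log(z + 3/2) + 204*log(z + 2) - log(z**2 + 2) - 24*sqrt(2)*atan(sqrt(2)*z/2))/17] = (10*z**3 + 2*z**2)/(2*z**4 + 7*z**3 + 10*z**2 + 14*z + 12), which equals f(z).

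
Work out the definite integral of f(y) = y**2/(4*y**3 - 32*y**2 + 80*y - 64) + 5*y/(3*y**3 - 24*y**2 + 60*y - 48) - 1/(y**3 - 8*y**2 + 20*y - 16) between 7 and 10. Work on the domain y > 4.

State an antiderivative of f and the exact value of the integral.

Antiderivative: F(y) = (29*(y - 2)*log(y - 4) - 26*(y - 2)*log(y - 2) + 20)/(12*(y - 2)); value = -13*log(8)/6 - 29*log(3)/12 - 1/8 + 13*log(5)/6 + 29*log(6)/12

Factor the denominator (12*(y - 4)*(y - 2)**2) and decompose: f = -13/(6*(y - 2)) - 5/(3*(y - 2)**2) + 29/(12*(y - 4)); each piece integrates to a log, atan, or power term.
F(y) = (29*(y - 2)*log(y - 4) - 26*(y - 2)*log(y - 2) + 20)/(12*(y - 2)) is an antiderivative of f.
Check: d/dy[(29*(y - 2)*log(y - 4) - 26*(y - 2)*log(y - 2) + 20)/(12*(y - 2))] = (3*y**2 + 20*y - 12)/(12*y**3 - 96*y**2 + 240*y - 192), which equals f(y).
F(10) = -13*log(8)/6 + 5/24 + 29*log(6)/12; F(7) = -13*log(5)/6 + 1/3 + 29*log(3)/12.
Integral = F(10) - F(7) = -13*log(8)/6 - 29*log(3)/12 - 1/8 + 13*log(5)/6 + 29*log(6)/12.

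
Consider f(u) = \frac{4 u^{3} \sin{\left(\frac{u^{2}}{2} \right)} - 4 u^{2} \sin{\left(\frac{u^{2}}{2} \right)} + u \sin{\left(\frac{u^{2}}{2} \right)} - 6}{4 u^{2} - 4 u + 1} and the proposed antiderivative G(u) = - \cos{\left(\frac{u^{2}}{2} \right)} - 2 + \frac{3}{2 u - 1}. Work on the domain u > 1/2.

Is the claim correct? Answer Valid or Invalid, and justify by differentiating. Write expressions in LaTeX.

d/du[G] = \frac{4 u^{3} \sin{\left(\frac{u^{2}}{2} \right)} - 4 u^{2} \sin{\left(\frac{u^{2}}{2} \right)} + u \sin{\left(\frac{u^{2}}{2} \right)} - 6}{4 u^{2} - 4 u + 1}
This equals f(u) exactly, so the claim holds.

Valid. The derivative of G reproduces f.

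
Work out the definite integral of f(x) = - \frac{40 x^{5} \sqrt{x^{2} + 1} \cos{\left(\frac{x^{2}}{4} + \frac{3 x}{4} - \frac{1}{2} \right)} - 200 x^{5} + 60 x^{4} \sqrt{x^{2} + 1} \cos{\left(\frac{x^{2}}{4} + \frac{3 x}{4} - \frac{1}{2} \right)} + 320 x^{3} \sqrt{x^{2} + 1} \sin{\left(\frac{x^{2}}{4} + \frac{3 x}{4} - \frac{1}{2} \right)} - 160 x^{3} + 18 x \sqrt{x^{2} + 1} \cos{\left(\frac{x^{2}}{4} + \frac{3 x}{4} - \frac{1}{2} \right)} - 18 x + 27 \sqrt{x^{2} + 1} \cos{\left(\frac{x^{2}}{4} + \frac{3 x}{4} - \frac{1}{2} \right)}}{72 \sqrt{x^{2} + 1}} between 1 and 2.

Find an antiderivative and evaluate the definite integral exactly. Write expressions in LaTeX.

f has the shape u'v + uv' for u = \frac{5 x^{4}}{3} + \frac{3}{4} and v = \frac{\sqrt{x^{2} + 1}}{3} - \frac{2 \sin{\left(\frac{x^{2}}{4} + \frac{3 x}{4} - \frac{1}{2} \right)}}{3} — it is the derivative of the product u*v.
F(x) = \frac{\left(20 x^{4} + 9\right) \left(\sqrt{x^{2} + 1} - 2 \sin{\left(\frac{x^{2}}{4} + \frac{3 x}{4} - \frac{1}{2} \right)}\right)}{36} is an antiderivative of f.
Check: d/dx[\frac{\left(20 x^{4} + 9\right) \left(\sqrt{x^{2} + 1} - 2 \sin{\left(\frac{x^{2}}{4} + \frac{3 x}{4} - \frac{1}{2} \right)}\right)}{36}] = \frac{- 40 x^{5} \sqrt{x^{2} + 1} \cos{\left(\frac{x^{2}}{4} + \frac{3 x}{4} - \frac{1}{2} \right)} + 200 x^{5} - 60 x^{4} \sqrt{x^{2} + 1} \cos{\left(\frac{x^{2}}{4} + \frac{3 x}{4} - \frac{1}{2} \right)} - 320 x^{3} \sqrt{x^{2} + 1} \sin{\left(\frac{x^{2}}{4} + \frac{3 x}{4} - \frac{1}{2} \right)} + 160 x^{3} - 18 x \sqrt{x^{2} + 1} \cos{\left(\frac{x^{2}}{4} + \frac{3 x}{4} - \frac{1}{2} \right)} + 18 x - 27 \sqrt{x^{2} + 1} \cos{\left(\frac{x^{2}}{4} + \frac{3 x}{4} - \frac{1}{2} \right)}}{72 \sqrt{x^{2} + 1}}, which equals f(x).
F(2) = - \frac{329 \sin{\left(2 \right)}}{18} + \frac{329 \sqrt{5}}{36}; F(1) = - \frac{29 \sin{\left(\frac{1}{2} \right)}}{18} + \frac{29 \sqrt{2}}{36}.
Integral = F(2) - F(1) = - \frac{329 \sin{\left(2 \right)}}{18} - \frac{29 \sqrt{2}}{36} + \frac{29 \sin{\left(\frac{1}{2} \right)}}{18} + \frac{329 \sqrt{5}}{36}.

Antiderivative: F(x) = \frac{\left(20 x^{4} + 9\right) \left(\sqrt{x^{2} + 1} - 2 \sin{\left(\frac{x^{2}}{4} + \frac{3 x}{4} - \frac{1}{2} \right)}\right)}{36}; value = - \frac{329 \sin{\left(2 \right)}}{18} - \frac{29 \sqrt{2}}{36} + \frac{29 \sin{\left(\frac{1}{2} \right)}}{18} + \frac{329 \sqrt{5}}{36}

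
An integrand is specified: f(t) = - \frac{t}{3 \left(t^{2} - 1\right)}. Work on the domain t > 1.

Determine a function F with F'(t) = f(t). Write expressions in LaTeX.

An antiderivative is F(t) = - \frac{\log{\left(t^{2} - 1 \right)}}{6}.

The denominator factors as 3 \left(t - 1\right) \left(t + 1\right); partial fractions split f into directly integrable pieces: - \frac{1}{6 \left(t + 1\right)} - \frac{1}{6 \left(t - 1\right)}.
Check: d/dt[- \frac{\log{\left(t^{2} - 1 \right)}}{6}] = - \frac{t}{3 t^{2} - 3}, which equals f(t).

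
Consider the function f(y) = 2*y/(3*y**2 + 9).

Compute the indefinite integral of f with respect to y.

F(y) = log(y**2 + 3)/3 + C

f matches the chain-rule pattern g'(h)*h' with inner function h(y) = y**2 + 3; substituting u = h(y) collapses the integral.
Check: d/dy[log(y**2 + 3)/3] = 2*y/(3*y**2 + 9) = f(y).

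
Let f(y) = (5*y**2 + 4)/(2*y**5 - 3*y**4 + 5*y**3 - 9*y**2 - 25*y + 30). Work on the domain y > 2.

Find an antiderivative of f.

Factor the denominator ((y - 2)*(y - 1)*(2*y + 3)*(y**2 + 5)) and decompose: f = -7*(5*y + 7)/(174*(y**2 + 5)) + 244/(1015*(2*y + 3)) - 3/(10*(y - 1)) + 8/(21*(y - 2)); each piece integrates to a log, atan, or power term.
Check: d/dy[8*log(y - 2)/21 - 3*log(y - 1)/10 + 122*log(y + 3/2)/1015 - 35*log(y**2 + 5)/348 - 49*sqrt(5)*atan(sqrt(5)*y/5)/870] = (5*y**2 + 4)/(2*y**5 - 3*y**4 + 5*y**3 - 9*y**2 - 25*y + 30) = f(y).

An antiderivative is F(y) = 8*log(y - 2)/21 - 3*log(y - 1)/10 + 122*log(y + 3/2)/1015 - 35*log(y**2 + 5)/348 - 49*sqrt(5)*atan(sqrt(5)*y/5)/870.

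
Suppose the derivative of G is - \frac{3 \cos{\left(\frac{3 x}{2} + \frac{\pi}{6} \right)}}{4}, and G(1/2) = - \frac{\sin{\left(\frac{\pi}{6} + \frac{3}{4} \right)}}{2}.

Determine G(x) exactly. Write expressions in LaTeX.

G(x) = - \frac{\sin{\left(\frac{3 x}{2} + \frac{\pi}{6} \right)}}{2}

Since d/dx undoes antidifferentiation here, G(x) must give back the stated G'(x).
A general antiderivative is - \frac{\sin{\left(\frac{3 x}{2} + \frac{\pi}{6} \right)}}{2} + C.
The condition gives C = - \frac{\sin{\left(\frac{\pi}{6} + \frac{3}{4} \right)}}{2} - (- \frac{\sin{\left(\frac{\pi}{6} + \frac{3}{4} \right)}}{2}) = 0.
So G(x) = - \frac{\sin{\left(\frac{3 x}{2} + \frac{\pi}{6} \right)}}{2}.
Check: d/dx[- \frac{\sin{\left(\frac{3 x}{2} + \frac{\pi}{6} \right)}}{2}] = - \frac{3 \cos{\left(\frac{3 x}{2} + \frac{\pi}{6} \right)}}{4} = G'(x).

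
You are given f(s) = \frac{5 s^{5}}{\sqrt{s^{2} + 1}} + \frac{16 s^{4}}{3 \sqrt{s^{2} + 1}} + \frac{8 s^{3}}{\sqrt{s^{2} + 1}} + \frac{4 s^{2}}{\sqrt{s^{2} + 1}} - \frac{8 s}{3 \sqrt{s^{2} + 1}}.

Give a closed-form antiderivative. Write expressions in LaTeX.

f has the shape u'v + uv' for u = \frac{4 \sqrt{s^{2} + 1}}{3} and v = \frac{3 s^{4}}{4} + s^{3} + s^{2} - 4 — it is the derivative of the product u*v.
Check: d/ds[\frac{\sqrt{s^{2} + 1} \left(3 s^{4} + 4 s^{3} + 4 s^{2} - 16\right)}{3}] = \frac{15 s^{5} + 16 s^{4} + 24 s^{3} + 12 s^{2} - 8 s}{3 \sqrt{s^{2} + 1}}, which equals f(s).

An antiderivative is F(s) = \frac{\sqrt{s^{2} + 1} \left(3 s^{4} + 4 s^{3} + 4 s^{2} - 16\right)}{3}.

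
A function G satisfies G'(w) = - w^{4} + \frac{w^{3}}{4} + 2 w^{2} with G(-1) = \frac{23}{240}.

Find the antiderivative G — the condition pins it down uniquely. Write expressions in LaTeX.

G(w) = - \frac{48 w^{5} - 15 w^{4} - 160 w^{3} - 120}{240}

The integrand splits into summands that can be handled one at a time.
A general antiderivative is - \frac{w^{5}}{5} + \frac{w^{4}}{16} + \frac{2 w^{3}}{3} + C.
The condition gives C = \frac{23}{240} - (- \frac{97}{240}) = \frac{1}{2}.
So G(w) = - \frac{48 w^{5} - 15 w^{4} - 160 w^{3} - 120}{240}.
Check: d/dw[- \frac{48 w^{5} - 15 w^{4} - 160 w^{3} - 120}{240}] = - w^{4} + \frac{w^{3}}{4} + 2 w^{2} = G'(w).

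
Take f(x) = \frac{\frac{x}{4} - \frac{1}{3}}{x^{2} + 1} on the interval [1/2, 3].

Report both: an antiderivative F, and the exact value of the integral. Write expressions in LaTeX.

Since d/dx undoes antidifferentiation here, F'(x) = f(x) is required of F(x).
F(x) = \frac{3 \log{\left(x^{2} + 1 \right)} - 8 \operatorname{atan}{\left(x \right)}}{24} is an antiderivative of f.
Check: d/dx[\frac{3 \log{\left(x^{2} + 1 \right)} - 8 \operatorname{atan}{\left(x \right)}}{24}] = \frac{3 x - 4}{12 x^{2} + 12}, which equals f(x).
F(3) = - \frac{\operatorname{atan}{\left(3 \right)}}{3} + \frac{\log{\left(10 \right)}}{8}; F(1/2) = - \frac{\operatorname{atan}{\left(\frac{1}{2} \right)}}{3} + \frac{\log{\left(\frac{5}{4} \right)}}{8}.
Integral = F(3) - F(1/2) = - \frac{\operatorname{atan}{\left(3 \right)}}{3} - \frac{\log{\left(\frac{5}{4} \right)}}{8} + \frac{\operatorname{atan}{\left(\frac{1}{2} \right)}}{3} + \frac{\log{\left(10 \right)}}{8}.

Antiderivative: F(x) = \frac{3 \log{\left(x^{2} + 1 \right)} - 8 \operatorname{atan}{\left(x \right)}}{24}; value = - \frac{\operatorname{atan}{\left(3 \right)}}{3} - \frac{\log{\left(\frac{5}{4} \right)}}{8} + \frac{\operatorname{atan}{\left(\frac{1}{2} \right)}}{3} + \frac{\log{\left(10 \right)}}{8}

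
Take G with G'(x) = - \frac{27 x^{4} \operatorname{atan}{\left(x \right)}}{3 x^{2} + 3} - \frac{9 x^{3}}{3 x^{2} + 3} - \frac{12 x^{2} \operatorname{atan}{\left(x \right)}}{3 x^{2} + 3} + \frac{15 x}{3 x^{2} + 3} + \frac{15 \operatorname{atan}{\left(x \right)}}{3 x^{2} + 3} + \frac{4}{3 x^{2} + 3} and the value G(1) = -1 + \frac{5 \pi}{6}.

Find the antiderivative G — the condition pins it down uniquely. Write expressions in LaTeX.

G'(x) has the shape u'v + uv' for u = - 3 x^{3} + 5 x + \frac{4}{3} and v = \operatorname{atan}{\left(x \right)} — it is the derivative of the product u*v.
A general antiderivative is 2 \left(- \frac{3 x^{3}}{2} + \frac{5 x}{2} + \frac{2}{3}\right) \operatorname{atan}{\left(x \right)} + C.
The condition gives C = -1 + \frac{5 \pi}{6} - (\frac{5 \pi}{6}) = -1.
So G(x) = - 3 x^{3} \operatorname{atan}{\left(x \right)} + 5 x \operatorname{atan}{\left(x \right)} + \frac{4 \operatorname{atan}{\left(x \right)}}{3} - 1.
Check: d/dx[- 3 x^{3} \operatorname{atan}{\left(x \right)} + 5 x \operatorname{atan}{\left(x \right)} + \frac{4 \operatorname{atan}{\left(x \right)}}{3} - 1] = \frac{- 27 x^{4} \operatorname{atan}{\left(x \right)} - 9 x^{3} - 12 x^{2} \operatorname{atan}{\left(x \right)} + 15 x + 15 \operatorname{atan}{\left(x \right)} + 4}{3 x^{2} + 3}, which equals G'(x).

G(x) = - 3 x^{3} \operatorname{atan}{\left(x \right)} + 5 x \operatorname{atan}{\left(x \right)} + \frac{4 \operatorname{atan}{\left(x \right)}}{3} - 1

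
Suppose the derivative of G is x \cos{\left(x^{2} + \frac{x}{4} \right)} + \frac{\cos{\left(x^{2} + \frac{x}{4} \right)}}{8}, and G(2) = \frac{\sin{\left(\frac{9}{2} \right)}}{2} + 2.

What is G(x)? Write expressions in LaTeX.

G(x) = \frac{\sin{\left(x^{2} + \frac{x}{4} \right)}}{2} + 2

G'(x) matches the chain-rule pattern g'(h)*h' with inner function h(x) = x^{2} + \frac{x}{4}; substituting u = h(x) collapses the integral.
A general antiderivative is \frac{\sin{\left(x^{2} + \frac{x}{4} \right)}}{2} + C.
The condition gives C = \frac{\sin{\left(\frac{9}{2} \right)}}{2} + 2 - (\frac{\sin{\left(\frac{9}{2} \right)}}{2}) = 2.
So G(x) = \frac{\sin{\left(x^{2} + \frac{x}{4} \right)}}{2} + 2.
Check: d/dx[\frac{\sin{\left(x^{2} + \frac{x}{4} \right)}}{2} + 2] = x \cos{\left(x^{2} + \frac{x}{4} \right)} + \frac{\cos{\left(x^{2} + \frac{x}{4} \right)}}{8} = G'(x).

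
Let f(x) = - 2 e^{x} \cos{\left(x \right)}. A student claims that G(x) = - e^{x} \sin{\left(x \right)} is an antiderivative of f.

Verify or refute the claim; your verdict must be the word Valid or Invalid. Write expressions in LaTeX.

d/dx[G] = - e^{x} \sin{\left(x \right)} - e^{x} \cos{\left(x \right)}
d/dx[G] - f(x) = - e^{x} \sin{\left(x \right)} + e^{x} \cos{\left(x \right)} != 0.

Invalid: d/dx[G] - f = - e^{x} \sin{\left(x \right)} + e^{x} \cos{\left(x \right)}, which is not 0.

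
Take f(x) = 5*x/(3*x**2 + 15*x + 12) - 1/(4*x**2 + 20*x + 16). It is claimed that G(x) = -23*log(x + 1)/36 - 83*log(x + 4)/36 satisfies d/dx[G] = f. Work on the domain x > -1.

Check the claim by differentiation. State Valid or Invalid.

Invalid: d/dx[G] - f = -83/(18*x + 72), which is not 0.

d/dx[G] = (-106*x - 175)/(36*x**2 + 180*x + 144)
d/dx[G] - f(x) = -83/(18*x + 72) != 0.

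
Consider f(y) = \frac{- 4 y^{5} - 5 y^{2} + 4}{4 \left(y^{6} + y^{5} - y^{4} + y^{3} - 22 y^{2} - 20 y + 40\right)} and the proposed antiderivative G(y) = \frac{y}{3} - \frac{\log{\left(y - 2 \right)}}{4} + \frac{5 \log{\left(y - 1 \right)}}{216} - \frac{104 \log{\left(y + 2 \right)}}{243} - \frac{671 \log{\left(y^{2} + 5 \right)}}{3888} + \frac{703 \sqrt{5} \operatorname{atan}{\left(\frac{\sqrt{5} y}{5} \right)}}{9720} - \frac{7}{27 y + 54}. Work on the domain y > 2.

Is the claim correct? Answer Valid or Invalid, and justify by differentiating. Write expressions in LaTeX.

d/dy[G] = \frac{4 y^{6} - 8 y^{5} - 4 y^{4} + 4 y^{3} - 103 y^{2} - 80 y + 172}{12 y^{6} + 12 y^{5} - 12 y^{4} + 12 y^{3} - 264 y^{2} - 240 y + 480}
d/dy[G] - f(y) = \frac{1}{3} != 0.

Invalid: d/dy[G] - f = \frac{1}{3}, which is not 0.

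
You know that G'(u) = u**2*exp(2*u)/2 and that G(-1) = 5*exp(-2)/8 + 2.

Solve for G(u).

G(u) = u**2*exp(2*u)/4 - u*exp(2*u)/4 + exp(2*u)/8 + 2

Recognize the product-rule pattern: G'(u) = v'r + vr' with v = u**2/4 - u/4 + 1/8, r = exp(2*u), so integration by parts undoes it.
A general antiderivative is (2*u**2 - 2*u + 1)*exp(2*u)/8 + C.
The condition gives C = 5*exp(-2)/8 + 2 - (5*exp(-2)/8) = 2.
So G(u) = u**2*exp(2*u)/4 - u*exp(2*u)/4 + exp(2*u)/8 + 2.
Check: d/du[u**2*exp(2*u)/4 - u*exp(2*u)/4 + exp(2*u)/8 + 2] = u**2*exp(2*u)/2 = G'(u).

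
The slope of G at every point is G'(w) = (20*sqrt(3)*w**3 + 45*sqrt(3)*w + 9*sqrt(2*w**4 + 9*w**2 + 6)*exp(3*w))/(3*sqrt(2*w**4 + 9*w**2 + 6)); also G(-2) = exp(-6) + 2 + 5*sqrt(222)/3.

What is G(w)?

A candidate passes only if d/dw[G] lands on the given G'(w) exactly.
A general antiderivative is 5*sqrt(2*w**4/3 + 3*w**2 + 2) + exp(3*w) + C.
The condition gives C = exp(-6) + 2 + 5*sqrt(222)/3 - (exp(-6) + 5*sqrt(222)/3) = 2.
So G(w) = 5*sqrt(2*w**4/3 + 3*w**2 + 2) + exp(3*w) + 2.
Check: d/dw[5*sqrt(2*w**4/3 + 3*w**2 + 2) + exp(3*w) + 2] = (20*sqrt(3)*w**3 + 45*sqrt(3)*w + 9*sqrt(2*w**4 + 9*w**2 + 6)*exp(3*w))/(3*sqrt(2*w**4 + 9*w**2 + 6)) = G'(w).

G(w) = 5*sqrt(2*w**4/3 + 3*w**2 + 2) + exp(3*w) + 2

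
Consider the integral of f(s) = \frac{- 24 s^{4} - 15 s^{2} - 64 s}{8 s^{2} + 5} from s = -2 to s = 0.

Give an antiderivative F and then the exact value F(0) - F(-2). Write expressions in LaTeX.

Since d/ds undoes antidifferentiation here, F'(s) = f(s) is required of F(s).
F(s) = - s^{3} - 4 \log{\left(4 s^{2} + \frac{5}{2} \right)} is an antiderivative of f.
Check: d/ds[- s^{3} - 4 \log{\left(4 s^{2} + \frac{5}{2} \right)}] = \frac{- 24 s^{4} - 15 s^{2} - 64 s}{8 s^{2} + 5} = f(s).
F(0) = - 4 \log{\left(\frac{5}{2} \right)}; F(-2) = 8 - 4 \log{\left(\frac{37}{2} \right)}.
Integral = F(0) - F(-2) = -8 - 4 \log{\left(\frac{5}{2} \right)} + 4 \log{\left(\frac{37}{2} \right)}.

Antiderivative: F(s) = - s^{3} - 4 \log{\left(4 s^{2} + \frac{5}{2} \right)}; value = -8 - 4 \log{\left(\frac{5}{2} \right)} + 4 \log{\left(\frac{37}{2} \right)}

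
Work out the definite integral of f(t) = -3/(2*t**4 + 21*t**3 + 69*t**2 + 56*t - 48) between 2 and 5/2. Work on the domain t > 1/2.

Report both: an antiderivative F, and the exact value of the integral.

Factor the denominator ((t + 3)*(t + 4)**2*(2*t - 1)) and decompose: f = -8/(189*(2*t - 1)) - 11/(27*(t + 4)) - 1/(3*(t + 4)**2) + 3/(7*(t + 3)); each piece integrates to a log, atan, or power term.
F(t) = -4*log(t - 1/2)/189 + 3*log(t + 3)/7 - 11*log(t + 4)/27 + 3/(9*t + 36) is an antiderivative of f.
Check: d/dt[-4*log(t - 1/2)/189 + 3*log(t + 3)/7 - 11*log(t + 4)/27 + 3/(9*t + 36)] = -3/(2*t**4 + 21*t**3 + 69*t**2 + 56*t - 48) = f(t).
F(5/2) = -11*log(13/2)/27 - 4*log(2)/189 + 2/39 + 3*log(11/2)/7; F(2) = -11*log(6)/27 - 4*log(3/2)/189 + 1/18 + 3*log(5)/7.
Integral = F(5/2) - F(2) = -11*log(13/2)/27 - 3*log(5)/7 - 4*log(2)/189 - 1/234 + 4*log(3/2)/189 + 11*log(6)/27 + 3*log(11/2)/7.

Antiderivative: F(t) = -4*log(t - 1/2)/189 + 3*log(t + 3)/7 - 11*log(t + 4)/27 + 3/(9*t + 36); value = -11*log(13/2)/27 - 3*log(5)/7 - 4*log(2)/189 - 1/234 + 4*log(3/2)/189 + 11*log(6)/27 + 3*log(11/2)/7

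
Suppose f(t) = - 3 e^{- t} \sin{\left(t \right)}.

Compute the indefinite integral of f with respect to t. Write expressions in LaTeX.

A candidate is checked by its d/dt: the result must match f(t).
Check: d/dt[\frac{\left(3 \sin{\left(t \right)} + 3 \cos{\left(t \right)}\right) e^{- t}}{2}] = - 3 e^{- t} \sin{\left(t \right)} = f(t).

F(t) = \frac{\left(3 \sin{\left(t \right)} + 3 \cos{\left(t \right)}\right) e^{- t}}{2} + C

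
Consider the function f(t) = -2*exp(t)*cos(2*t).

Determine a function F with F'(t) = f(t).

Since d/dt undoes antidifferentiation here, F'(t) = f(t) is required of F(t).
Check: d/dt[-4*exp(t)*sin(2*t)/5 - 2*exp(t)*cos(2*t)/5] = -2*exp(t)*cos(2*t) = f(t).

An antiderivative is F(t) = -4*exp(t)*sin(2*t)/5 - 2*exp(t)*cos(2*t)/5.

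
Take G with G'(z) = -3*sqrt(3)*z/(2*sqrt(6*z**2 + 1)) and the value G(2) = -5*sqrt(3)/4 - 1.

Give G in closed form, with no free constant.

G'(z) matches the chain-rule pattern g'(h)*h' with inner function h(z) = 2*z**2 + 1/3; substituting u = h(z) collapses the integral.
A general antiderivative is -3*sqrt(2*z**2 + 1/3)/4 + C.
The condition gives C = -5*sqrt(3)/4 - 1 - (-5*sqrt(3)/4) = -1.
So G(z) = -(sqrt(3)*sqrt(6*z**2 + 1) + 4)/4.
Check: d/dz[-(sqrt(3)*sqrt(6*z**2 + 1) + 4)/4] = -3*sqrt(3)*z/(2*sqrt(6*z**2 + 1)) = G'(z).

G(z) = -(sqrt(3)*sqrt(6*z**2 + 1) + 4)/4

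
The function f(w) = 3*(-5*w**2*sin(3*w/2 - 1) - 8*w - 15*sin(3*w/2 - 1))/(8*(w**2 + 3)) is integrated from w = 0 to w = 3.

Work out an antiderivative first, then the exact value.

Antiderivative: F(w) = -3*log(w**2 + 3)/2 + 5*cos(3*w/2 - 1)/4; value = -3*log(12)/2 + 5*cos(7/2)/4 - 5*cos(1)/4 + 3*log(3)/2

Differentiate the proposed F(w) back; it has to land on f(w) exactly.
F(w) = -3*log(w**2 + 3)/2 + 5*cos(3*w/2 - 1)/4 is an antiderivative of f.
Check: d/dw[-3*log(w**2 + 3)/2 + 5*cos(3*w/2 - 1)/4] = (-15*w**2*sin(3*w/2 - 1) - 24*w - 45*sin(3*w/2 - 1))/(8*w**2 + 24), which equals f(w).
F(3) = -3*log(12)/2 + 5*cos(7/2)/4; F(0) = -3*log(3)/2 + 5*cos(1)/4.
Integral = F(3) - F(0) = -3*log(12)/2 + 5*cos(7/2)/4 - 5*cos(1)/4 + 3*log(3)/2.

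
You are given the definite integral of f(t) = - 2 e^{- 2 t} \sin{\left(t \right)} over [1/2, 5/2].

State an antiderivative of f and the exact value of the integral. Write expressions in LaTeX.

Check any antiderivative F(t) by computing F'(t) and comparing it with f(t).
F(t) = \frac{\left(4 \sin{\left(t \right)} + 2 \cos{\left(t \right)}\right) e^{- 2 t}}{5} is an antiderivative of f.
Check: d/dt[\frac{\left(4 \sin{\left(t \right)} + 2 \cos{\left(t \right)}\right) e^{- 2 t}}{5}] = - 2 e^{- 2 t} \sin{\left(t \right)} = f(t).
F(5/2) = \frac{2 \cos{\left(\frac{5}{2} \right)}}{5 e^{5}} + \frac{4 \sin{\left(\frac{5}{2} \right)}}{5 e^{5}}; F(1/2) = \frac{2 \cos{\left(\frac{1}{2} \right)}}{5 e} + \frac{4 \sin{\left(\frac{1}{2} \right)}}{5 e}.
Integral = F(5/2) - F(1/2) = - \frac{4 \sin{\left(\frac{1}{2} \right)}}{5 e} - \frac{2 \cos{\left(\frac{1}{2} \right)}}{5 e} + \frac{2 \cos{\left(\frac{5}{2} \right)}}{5 e^{5}} + \frac{4 \sin{\left(\frac{5}{2} \right)}}{5 e^{5}}.

Antiderivative: F(t) = \frac{\left(4 \sin{\left(t \right)} + 2 \cos{\left(t \right)}\right) e^{- 2 t}}{5}; value = - \frac{4 \sin{\left(\frac{1}{2} \right)}}{5 e} - \frac{2 \cos{\left(\frac{1}{2} \right)}}{5 e} + \frac{2 \cos{\left(\frac{5}{2} \right)}}{5 e^{5}} + \frac{4 \sin{\left(\frac{5}{2} \right)}}{5 e^{5}}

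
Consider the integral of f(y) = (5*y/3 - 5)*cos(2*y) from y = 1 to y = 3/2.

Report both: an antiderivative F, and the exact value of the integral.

A first test for any F(y): its y-derivative must equal f(y) identically.
F(y) = 5*y*sin(2*y)/6 - 5*sin(2*y)/2 + 5*cos(2*y)/12 is an antiderivative of f.
Check: d/dy[5*y*sin(2*y)/6 - 5*sin(2*y)/2 + 5*cos(2*y)/12] = 5*y*cos(2*y)/3 - 5*cos(2*y), which equals f(y).
F(3/2) = 5*cos(3)/12 - 5*sin(3)/4; F(1) = -5*sin(2)/3 + 5*cos(2)/12.
Integral = F(3/2) - F(1) = 5*cos(3)/12 - 5*sin(3)/4 - 5*cos(2)/12 + 5*sin(2)/3.

Antiderivative: F(y) = 5*y*sin(2*y)/6 - 5*sin(2*y)/2 + 5*cos(2*y)/12; value = 5*cos(3)/12 - 5*sin(3)/4 - 5*cos(2)/12 + 5*sin(2)/3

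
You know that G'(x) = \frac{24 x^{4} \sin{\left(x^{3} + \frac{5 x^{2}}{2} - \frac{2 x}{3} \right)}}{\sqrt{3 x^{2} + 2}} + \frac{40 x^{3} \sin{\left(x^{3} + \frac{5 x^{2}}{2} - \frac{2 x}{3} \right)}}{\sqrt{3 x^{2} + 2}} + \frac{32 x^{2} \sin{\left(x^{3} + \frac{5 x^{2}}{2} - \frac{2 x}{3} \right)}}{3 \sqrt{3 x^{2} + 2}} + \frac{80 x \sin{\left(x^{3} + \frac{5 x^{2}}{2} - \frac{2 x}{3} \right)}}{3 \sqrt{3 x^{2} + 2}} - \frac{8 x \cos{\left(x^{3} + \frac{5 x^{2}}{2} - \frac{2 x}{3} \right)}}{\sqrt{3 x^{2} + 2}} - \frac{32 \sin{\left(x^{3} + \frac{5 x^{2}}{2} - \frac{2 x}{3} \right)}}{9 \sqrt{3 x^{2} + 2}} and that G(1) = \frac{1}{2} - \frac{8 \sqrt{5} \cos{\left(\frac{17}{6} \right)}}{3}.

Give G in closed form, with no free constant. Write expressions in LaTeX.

Recognize the product-rule pattern: G'(x) = u'v + uv' with u = - \frac{8 \sqrt{3 x^{2} + 2}}{3}, v = \cos{\left(x^{3} + \frac{5 x^{2}}{2} - \frac{2 x}{3} \right)}, so integration by parts undoes it.
A general antiderivative is - \frac{8 \sqrt{3 x^{2} + 2} \cos{\left(x^{3} + \frac{5 x^{2}}{2} - \frac{2 x}{3} \right)}}{3} + C.
The condition gives C = \frac{1}{2} - \frac{8 \sqrt{5} \cos{\left(\frac{17}{6} \right)}}{3} - (- \frac{8 \sqrt{5} \cos{\left(\frac{17}{6} \right)}}{3}) = \frac{1}{2}.
So G(x) = \frac{- 16 \sqrt{3 x^{2} + 2} \cos{\left(x^{3} + \frac{5 x^{2}}{2} - \frac{2 x}{3} \right)} + 3}{6}.
Check: d/dx[\frac{- 16 \sqrt{3 x^{2} + 2} \cos{\left(x^{3} + \frac{5 x^{2}}{2} - \frac{2 x}{3} \right)} + 3}{6}] = \frac{216 x^{4} \sin{\left(x^{3} + \frac{5 x^{2}}{2} - \frac{2 x}{3} \right)} + 360 x^{3} \sin{\left(x^{3} + \frac{5 x^{2}}{2} - \frac{2 x}{3} \right)} + 96 x^{2} \sin{\left(x^{3} + \frac{5 x^{2}}{2} - \frac{2 x}{3} \right)} + 240 x \sin{\left(x^{3} + \frac{5 x^{2}}{2} - \frac{2 x}{3} \right)} - 72 x \cos{\left(x^{3} + \frac{5 x^{2}}{2} - \frac{2 x}{3} \right)} - 32 \sin{\left(x^{3} + \frac{5 x^{2}}{2} - \frac{2 x}{3} \right)}}{9 \sqrt{3 x^{2} + 2}}, which equals G'(x).

G(x) = \frac{- 16 \sqrt{3 x^{2} + 2} \cos{\left(x^{3} + \frac{5 x^{2}}{2} - \frac{2 x}{3} \right)} + 3}{6}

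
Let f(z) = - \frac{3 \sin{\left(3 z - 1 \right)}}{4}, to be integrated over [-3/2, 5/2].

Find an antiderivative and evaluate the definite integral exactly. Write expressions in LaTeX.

Since d/dz undoes antidifferentiation here, F'(z) = f(z) is required of F(z).
F(z) = \frac{\cos{\left(3 z - 1 \right)}}{4} is an antiderivative of f.
Check: d/dz[\frac{\cos{\left(3 z - 1 \right)}}{4}] = - \frac{3 \sin{\left(3 z - 1 \right)}}{4} = f(z).
F(5/2) = \frac{\cos{\left(\frac{13}{2} \right)}}{4}; F(-3/2) = \frac{\cos{\left(\frac{11}{2} \right)}}{4}.
Integral = F(5/2) - F(-3/2) = - \frac{\cos{\left(\frac{11}{2} \right)}}{4} + \frac{\cos{\left(\frac{13}{2} \right)}}{4}.

Antiderivative: F(z) = \frac{\cos{\left(3 z - 1 \right)}}{4}; value = - \frac{\cos{\left(\frac{11}{2} \right)}}{4} + \frac{\cos{\left(\frac{13}{2} \right)}}{4}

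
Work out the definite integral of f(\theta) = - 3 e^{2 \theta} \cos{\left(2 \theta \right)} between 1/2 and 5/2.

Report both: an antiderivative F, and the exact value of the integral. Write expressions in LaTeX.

Antiderivative: F(\theta) = - \frac{3 e^{2 \theta} \sin{\left(2 \theta \right)}}{4} - \frac{3 e^{2 \theta} \cos{\left(2 \theta \right)}}{4}; value = - \frac{3 e^{5} \cos{\left(5 \right)}}{4} + \frac{3 e \cos{\left(1 \right)}}{4} + \frac{3 e \sin{\left(1 \right)}}{4} - \frac{3 e^{5} \sin{\left(5 \right)}}{4}

Any candidate F(\theta) must reproduce f(\theta) exactly when differentiated.
F(\theta) = - \frac{3 e^{2 \theta} \sin{\left(2 \theta \right)}}{4} - \frac{3 e^{2 \theta} \cos{\left(2 \theta \right)}}{4} is an antiderivative of f.
Check: d/d\theta[- \frac{3 e^{2 \theta} \sin{\left(2 \theta \right)}}{4} - \frac{3 e^{2 \theta} \cos{\left(2 \theta \right)}}{4}] = - 3 e^{2 \theta} \cos{\left(2 \theta \right)} = f(\theta).
F(5/2) = - \frac{3 e^{5} \cos{\left(5 \right)}}{4} - \frac{3 e^{5} \sin{\left(5 \right)}}{4}; F(1/2) = - \frac{3 e \sin{\left(1 \right)}}{4} - \frac{3 e \cos{\left(1 \right)}}{4}.
Integral = F(5/2) - F(1/2) = - \frac{3 e^{5} \cos{\left(5 \right)}}{4} + \frac{3 e \cos{\left(1 \right)}}{4} + \frac{3 e \sin{\left(1 \right)}}{4} - \frac{3 e^{5} \sin{\left(5 \right)}}{4}.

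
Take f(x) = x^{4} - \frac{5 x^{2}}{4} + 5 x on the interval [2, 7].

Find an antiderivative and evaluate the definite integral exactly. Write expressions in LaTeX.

The integrand splits into summands that can be handled one at a time.
F(x) = \frac{x^{5}}{5} - \frac{5 x^{3}}{12} + \frac{5 x^{2}}{2} is an antiderivative of f.
Check: d/dx[\frac{x^{5}}{5} - \frac{5 x^{3}}{12} + \frac{5 x^{2}}{2}] = x^{4} - \frac{5 x^{2}}{4} + 5 x = f(x).
F(7) = \frac{200459}{60}; F(2) = \frac{196}{15}.
Integral = F(7) - F(2) = \frac{39935}{12}.

Antiderivative: F(x) = \frac{x^{5}}{5} - \frac{5 x^{3}}{12} + \frac{5 x^{2}}{2}; value = \frac{39935}{12}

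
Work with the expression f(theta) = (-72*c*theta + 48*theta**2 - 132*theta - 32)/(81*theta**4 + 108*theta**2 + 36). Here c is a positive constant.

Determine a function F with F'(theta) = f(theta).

Recognize the product-rule pattern: f = u'v + uv' with u = 2/(3*(3*theta**2/2 + 1)), v = -3*c*theta**2/2 - 3*theta**2/4 - 4*theta/3 + 4/3, so integration by parts undoes it.
Check: d/dtheta[-3*c*theta**2/(9*theta**2/2 + 3) - 3*theta**2/(9*theta**2 + 6) - 8*theta/(27*theta**2/2 + 9) + 8/(27*theta**2/2 + 9)] = (-72*c*theta + 48*theta**2 - 132*theta - 32)/(81*theta**4 + 108*theta**2 + 36) = f(theta).

An antiderivative is F(theta) = -3*c*theta**2/(9*theta**2/2 + 3) - 3*theta**2/(9*theta**2 + 6) - 8*theta/(27*theta**2/2 + 9) + 8/(27*theta**2/2 + 9).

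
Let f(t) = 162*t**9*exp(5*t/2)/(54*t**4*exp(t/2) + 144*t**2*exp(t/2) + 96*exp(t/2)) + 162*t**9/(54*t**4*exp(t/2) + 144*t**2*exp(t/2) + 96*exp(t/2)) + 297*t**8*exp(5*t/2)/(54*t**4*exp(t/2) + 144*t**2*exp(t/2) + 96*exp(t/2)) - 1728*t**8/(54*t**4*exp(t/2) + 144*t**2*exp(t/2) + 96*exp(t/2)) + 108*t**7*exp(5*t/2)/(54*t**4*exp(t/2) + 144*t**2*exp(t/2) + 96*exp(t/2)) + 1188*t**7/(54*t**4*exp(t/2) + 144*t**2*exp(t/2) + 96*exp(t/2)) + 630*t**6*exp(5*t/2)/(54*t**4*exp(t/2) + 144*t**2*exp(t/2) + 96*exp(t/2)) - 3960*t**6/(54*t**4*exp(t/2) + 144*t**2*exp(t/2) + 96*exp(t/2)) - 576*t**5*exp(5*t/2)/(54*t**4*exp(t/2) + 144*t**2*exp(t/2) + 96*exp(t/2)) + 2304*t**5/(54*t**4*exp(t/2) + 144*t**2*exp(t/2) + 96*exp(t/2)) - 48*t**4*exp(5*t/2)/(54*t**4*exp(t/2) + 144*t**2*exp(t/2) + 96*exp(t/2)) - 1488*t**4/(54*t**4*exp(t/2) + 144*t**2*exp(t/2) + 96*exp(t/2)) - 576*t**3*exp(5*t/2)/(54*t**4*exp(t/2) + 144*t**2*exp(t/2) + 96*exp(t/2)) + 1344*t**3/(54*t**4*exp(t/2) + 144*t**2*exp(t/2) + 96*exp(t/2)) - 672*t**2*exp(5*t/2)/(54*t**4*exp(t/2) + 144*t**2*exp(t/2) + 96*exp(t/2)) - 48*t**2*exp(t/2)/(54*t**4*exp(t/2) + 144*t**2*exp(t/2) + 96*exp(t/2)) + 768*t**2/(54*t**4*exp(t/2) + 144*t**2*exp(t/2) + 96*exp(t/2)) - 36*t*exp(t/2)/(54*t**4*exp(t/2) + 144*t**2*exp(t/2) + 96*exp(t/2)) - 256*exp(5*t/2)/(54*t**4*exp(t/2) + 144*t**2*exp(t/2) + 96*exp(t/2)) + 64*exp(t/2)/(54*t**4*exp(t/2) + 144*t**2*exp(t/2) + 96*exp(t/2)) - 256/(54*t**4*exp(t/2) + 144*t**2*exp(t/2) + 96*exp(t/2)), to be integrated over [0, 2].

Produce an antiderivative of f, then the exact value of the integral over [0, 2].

The integrand splits into summands that can be handled one at a time.
F(t) = 3*t**5*exp(2*t)/2 - 6*t**5*exp(-t/2) - t**4*exp(2*t) + 4*t**4*exp(-t/2) - t**3*exp(2*t) + 4*t**3*exp(-t/2) + 4*t/(9*t**2/2 + 6) - 4*exp(2*t)/3 + 16*exp(-t/2)/3 + 1/(3*t**2 + 4) is an antiderivative of f.
Check: d/dt[3*t**5*exp(2*t)/2 - 6*t**5*exp(-t/2) - t**4*exp(2*t) + 4*t**4*exp(-t/2) - t**3*exp(2*t) + 4*t**3*exp(-t/2) + 4*t/(9*t**2/2 + 6) - 4*exp(2*t)/3 + 16*exp(-t/2)/3 + 1/(3*t**2 + 4)] = (162*t**9*exp(5*t/2) + 162*t**9 + 297*t**8*exp(5*t/2) - 1728*t**8 + 108*t**7*exp(5*t/2) + 1188*t**7 + 630*t**6*exp(5*t/2) - 3960*t**6 - 576*t**5*exp(5*t/2) + 2304*t**5 - 48*t**4*exp(5*t/2) - 1488*t**4 - 576*t**3*exp(5*t/2) + 1344*t**3 - 672*t**2*exp(5*t/2) - 48*t**2*exp(t/2) + 768*t**2 - 36*t*exp(t/2) - 256*exp(5*t/2) + 64*exp(t/2) - 256)/(54*t**4*exp(t/2) + 144*t**2*exp(t/2) + 96*exp(t/2)), which equals f(t).
F(2) = -272*exp(-1)/3 + 19/48 + 68*exp(4)/3; F(0) = 17/4.
Integral = F(2) - F(0) = -272*exp(-1)/3 - 185/48 + 68*exp(4)/3.

Antiderivative: F(t) = 3*t**5*exp(2*t)/2 - 6*t**5*exp(-t/2) - t**4*exp(2*t) + 4*t**4*exp(-t/2) - t**3*exp(2*t) + 4*t**3*exp(-t/2) + 4*t/(9*t**2/2 + 6) - 4*exp(2*t)/3 + 16*exp(-t/2)/3 + 1/(3*t**2 + 4); value = -272*exp(-1)/3 - 185/48 + 68*exp(4)/3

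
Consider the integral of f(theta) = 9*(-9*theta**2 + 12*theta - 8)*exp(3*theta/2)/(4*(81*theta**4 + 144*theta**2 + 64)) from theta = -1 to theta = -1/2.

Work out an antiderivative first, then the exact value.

f has the shape u'v + uv' for u = -1/(4*(3*theta**2/2 + 4/3)) and v = exp(3*theta/2) — it is the derivative of the product u*v.
F(theta) = -exp(3*theta/2)/(6*theta**2 + 16/3) is an antiderivative of f.
Check: d/dtheta[-exp(3*theta/2)/(6*theta**2 + 16/3)] = (-81*theta**2*exp(3*theta/2) + 108*theta*exp(3*theta/2) - 72*exp(3*theta/2))/(324*theta**4 + 576*theta**2 + 256), which equals f(theta).
F(-1/2) = -6*exp(-3/4)/41; F(-1) = -3*exp(-3/2)/34.
Integral = F(-1/2) - F(-1) = -6*exp(-3/4)/41 + 3*exp(-3/2)/34.

Antiderivative: F(theta) = -exp(3*theta/2)/(6*theta**2 + 16/3); value = -6*exp(-3/4)/41 + 3*exp(-3/2)/34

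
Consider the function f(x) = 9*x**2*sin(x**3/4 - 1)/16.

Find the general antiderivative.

f matches the chain-rule pattern g'(h)*h' with inner function h(x) = x**3/4 - 1; substituting u = h(x) collapses the integral.
Check: d/dx[-3*cos(x**3/4 - 1)/4] = 9*x**2*sin(x**3/4 - 1)/16 = f(x).

F(x) = -3*cos(x**3/4 - 1)/4 + C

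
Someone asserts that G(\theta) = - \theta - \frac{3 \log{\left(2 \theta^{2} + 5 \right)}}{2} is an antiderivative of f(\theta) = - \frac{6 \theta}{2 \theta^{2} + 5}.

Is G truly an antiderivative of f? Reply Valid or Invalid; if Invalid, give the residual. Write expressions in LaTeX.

d/d\theta[G] = \frac{- 2 \theta^{2} - 6 \theta - 5}{2 \theta^{2} + 5}
d/d\theta[G] - f(\theta) = -1 != 0.

Invalid: d/d\theta[G] - f = -1, which is not 0.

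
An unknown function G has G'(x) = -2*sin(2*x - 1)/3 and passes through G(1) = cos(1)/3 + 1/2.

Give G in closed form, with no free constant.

G(x) = (2*cos(2*x - 1) + 3)/6

The proposed G(x) is checked by its d/dx: the result must match the given G'(x).
A general antiderivative is cos(2*x - 1)/3 + C.
The condition gives C = cos(1)/3 + 1/2 - (cos(1)/3) = 1/2.
So G(x) = (2*cos(2*x - 1) + 3)/6.
Check: d/dx[(2*cos(2*x - 1) + 3)/6] = -2*sin(2*x - 1)/3 = G'(x).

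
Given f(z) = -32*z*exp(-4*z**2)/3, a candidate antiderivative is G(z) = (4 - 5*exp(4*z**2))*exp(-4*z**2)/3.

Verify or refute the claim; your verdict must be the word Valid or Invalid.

d/dz[G] = -32*z*exp(-4*z**2)/3
This equals f(z) exactly, so the claim holds.

Valid - the claim checks out under differentiation.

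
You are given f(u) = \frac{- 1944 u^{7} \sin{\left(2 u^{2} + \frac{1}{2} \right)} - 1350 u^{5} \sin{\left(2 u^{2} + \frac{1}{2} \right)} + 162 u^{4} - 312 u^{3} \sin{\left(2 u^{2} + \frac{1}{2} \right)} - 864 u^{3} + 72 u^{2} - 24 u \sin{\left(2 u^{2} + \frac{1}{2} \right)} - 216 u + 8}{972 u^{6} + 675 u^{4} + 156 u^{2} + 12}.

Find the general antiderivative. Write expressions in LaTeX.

F(u) = \frac{\cos{\left(2 u^{2} + \frac{1}{2} \right)}}{2} + \frac{\operatorname{atan}{\left(2 u \right)}}{3} + \frac{2}{3 \left(\frac{3 u^{2}}{2} + \frac{1}{3}\right)} + C

Recover f(u) by differentiating a candidate F(u); any mismatch rules it out.
Check: d/du[\frac{\cos{\left(2 u^{2} + \frac{1}{2} \right)}}{2} + \frac{\operatorname{atan}{\left(2 u \right)}}{3} + \frac{2}{3 \left(\frac{3 u^{2}}{2} + \frac{1}{3}\right)}] = \frac{- 1944 u^{7} \sin{\left(2 u^{2} + \frac{1}{2} \right)} - 1350 u^{5} \sin{\left(2 u^{2} + \frac{1}{2} \right)} + 162 u^{4} - 312 u^{3} \sin{\left(2 u^{2} + \frac{1}{2} \right)} - 864 u^{3} + 72 u^{2} - 24 u \sin{\left(2 u^{2} + \frac{1}{2} \right)} - 216 u + 8}{972 u^{6} + 675 u^{4} + 156 u^{2} + 12} = f(u).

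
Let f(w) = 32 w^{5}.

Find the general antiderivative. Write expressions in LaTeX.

F(w) = \frac{16 w^{6}}{3} + C

An antiderivative F(w) passes only if d/dw[F] lands on f(w) exactly.
Check: d/dw[\frac{16 w^{6}}{3}] = 32 w^{5} = f(w).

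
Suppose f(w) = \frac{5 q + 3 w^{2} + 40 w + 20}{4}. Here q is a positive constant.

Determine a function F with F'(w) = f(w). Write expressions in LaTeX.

An antiderivative is F(w) = \frac{5 q w}{4} + \frac{w^{3}}{4} + 5 w^{2} + 5 w.

A candidate is checked by its d/dw: the result must match f(w).
Check: d/dw[\frac{5 q w}{4} + \frac{w^{3}}{4} + 5 w^{2} + 5 w] = \frac{5 q}{4} + \frac{3 w^{2}}{4} + 10 w + 5, which equals f(w).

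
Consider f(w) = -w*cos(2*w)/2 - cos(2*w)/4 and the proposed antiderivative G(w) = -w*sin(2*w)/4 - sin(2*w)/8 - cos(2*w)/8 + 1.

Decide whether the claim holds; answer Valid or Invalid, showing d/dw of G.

d/dw[G] = -w*cos(2*w)/2 - cos(2*w)/4
This equals f(w) exactly, so the claim holds.

Valid. The derivative of G reproduces f.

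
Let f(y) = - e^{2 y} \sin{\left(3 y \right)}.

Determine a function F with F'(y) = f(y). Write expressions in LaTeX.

An antiderivative is F(y) = - \frac{2 e^{2 y} \sin{\left(3 y \right)}}{13} + \frac{3 e^{2 y} \cos{\left(3 y \right)}}{13}.

A first test for any F(y): its y-derivative must equal f(y) identically.
Check: d/dy[- \frac{2 e^{2 y} \sin{\left(3 y \right)}}{13} + \frac{3 e^{2 y} \cos{\left(3 y \right)}}{13}] = - e^{2 y} \sin{\left(3 y \right)} = f(y).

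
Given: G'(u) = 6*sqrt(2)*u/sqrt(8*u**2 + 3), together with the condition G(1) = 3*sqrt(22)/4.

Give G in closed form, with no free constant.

G(u) = 3*sqrt(4*u**2 + 3/2)/2

G'(u) matches the chain-rule pattern g'(h)*h' with inner function h(u) = 4*u**2 + 3/2; substituting w = h(u) collapses the integral.
A general antiderivative is 3*sqrt(4*u**2 + 3/2)/2 + C.
The condition gives C = 3*sqrt(22)/4 - (3*sqrt(22)/4) = 0.
So G(u) = 3*sqrt(4*u**2 + 3/2)/2.
Check: d/du[3*sqrt(4*u**2 + 3/2)/2] = 6*sqrt(2)*u/sqrt(8*u**2 + 3) = G'(u).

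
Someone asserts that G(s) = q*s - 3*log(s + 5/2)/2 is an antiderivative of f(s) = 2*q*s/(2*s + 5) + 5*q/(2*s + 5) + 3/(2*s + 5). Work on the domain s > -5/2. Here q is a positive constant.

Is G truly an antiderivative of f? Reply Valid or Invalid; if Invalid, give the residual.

Invalid: d/ds[G] - f = -6/(2*s + 5), which is not 0.

d/ds[G] = (2*q*s + 5*q - 3)/(2*s + 5)
d/ds[G] - f(s) = -6/(2*s + 5) != 0.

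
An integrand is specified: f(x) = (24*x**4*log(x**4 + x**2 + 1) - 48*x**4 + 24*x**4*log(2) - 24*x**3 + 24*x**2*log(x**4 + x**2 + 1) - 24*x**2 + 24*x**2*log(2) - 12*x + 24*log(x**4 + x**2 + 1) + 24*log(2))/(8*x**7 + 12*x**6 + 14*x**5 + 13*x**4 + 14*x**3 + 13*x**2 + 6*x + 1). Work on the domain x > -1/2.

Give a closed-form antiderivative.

An antiderivative is F(x) = -6*log(2*x**4 + 2*x**2 + 2)/(4*x**2 + 4*x + 1).

f has the shape u'v + uv' for u = -6/(2*x + 1)**2 and v = log(2*x**4 + 2*x**2 + 2) — it is the derivative of the product u*v.
Check: d/dx[-6*log(2*x**4 + 2*x**2 + 2)/(4*x**2 + 4*x + 1)] = (24*x**4*log(x**4 + x**2 + 1) - 48*x**4 + 24*x**4*log(2) - 24*x**3 + 24*x**2*log(x**4 + x**2 + 1) - 24*x**2 + 24*x**2*log(2) - 12*x + 24*log(x**4 + x**2 + 1) + 24*log(2))/(8*x**7 + 12*x**6 + 14*x**5 + 13*x**4 + 14*x**3 + 13*x**2 + 6*x + 1) = f(x).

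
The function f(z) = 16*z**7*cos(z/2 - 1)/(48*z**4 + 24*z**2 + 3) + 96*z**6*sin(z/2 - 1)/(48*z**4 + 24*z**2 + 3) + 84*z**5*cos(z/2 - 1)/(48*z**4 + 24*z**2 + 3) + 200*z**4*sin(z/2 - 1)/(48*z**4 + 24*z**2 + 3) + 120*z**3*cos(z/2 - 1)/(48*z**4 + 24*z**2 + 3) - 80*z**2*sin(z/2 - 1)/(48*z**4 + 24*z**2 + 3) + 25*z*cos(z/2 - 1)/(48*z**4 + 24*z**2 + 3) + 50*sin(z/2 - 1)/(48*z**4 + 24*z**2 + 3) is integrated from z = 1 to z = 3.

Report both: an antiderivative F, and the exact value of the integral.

Antiderivative: F(z) = 2*z*(2*z**2 + 5)**2*sin(z/2 - 1)/(3*(4*z**2 + 1)); value = 19496*sin(1/2)/555

The integrand splits into summands that can be handled one at a time.
F(z) = 2*z*(2*z**2 + 5)**2*sin(z/2 - 1)/(3*(4*z**2 + 1)) is an antiderivative of f.
Check: d/dz[2*z*(2*z**2 + 5)**2*sin(z/2 - 1)/(3*(4*z**2 + 1))] = (16*z**7*cos(z/2 - 1) + 96*z**6*sin(z/2 - 1) + 84*z**5*cos(z/2 - 1) + 200*z**4*sin(z/2 - 1) + 120*z**3*cos(z/2 - 1) - 80*z**2*sin(z/2 - 1) + 25*z*cos(z/2 - 1) + 50*sin(z/2 - 1))/(48*z**4 + 24*z**2 + 3), which equals f(z).
F(3) = 1058*sin(1/2)/37; F(1) = -98*sin(1/2)/15.
Integral = F(3) - F(1) = 19496*sin(1/2)/555.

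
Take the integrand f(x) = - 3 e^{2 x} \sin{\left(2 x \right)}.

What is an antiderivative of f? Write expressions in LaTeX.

An antiderivative is F(x) = \frac{3 \left(- \sin{\left(2 x \right)} + \cos{\left(2 x \right)}\right) e^{2 x}}{4}.

A candidate is checked by its d/dx: the result must match f(x).
Check: d/dx[\frac{3 \left(- \sin{\left(2 x \right)} + \cos{\left(2 x \right)}\right) e^{2 x}}{4}] = - 3 e^{2 x} \sin{\left(2 x \right)} = f(x).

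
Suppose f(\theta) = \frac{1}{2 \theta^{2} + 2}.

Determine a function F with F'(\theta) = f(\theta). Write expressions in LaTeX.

Check any antiderivative F(\theta) by computing F'(\theta) and comparing it with f(\theta).
Check: d/d\theta[\frac{\operatorname{atan}{\left(\theta \right)}}{2}] = \frac{1}{2 \theta^{2} + 2} = f(\theta).

An antiderivative is F(\theta) = \frac{\operatorname{atan}{\left(\theta \right)}}{2}.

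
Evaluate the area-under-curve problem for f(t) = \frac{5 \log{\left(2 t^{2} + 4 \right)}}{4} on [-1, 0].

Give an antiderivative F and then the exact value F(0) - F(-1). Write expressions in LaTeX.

Differentiate the proposed F(t) back; it has to land on f(t) exactly.
F(t) = \frac{5 \left(t \log{\left(2 t^{2} + 4 \right)} - 2 t + 2 \sqrt{2} \operatorname{atan}{\left(\frac{\sqrt{2} t}{2} \right)}\right)}{4} is an antiderivative of f.
Check: d/dt[\frac{5 \left(t \log{\left(2 t^{2} + 4 \right)} - 2 t + 2 \sqrt{2} \operatorname{atan}{\left(\frac{\sqrt{2} t}{2} \right)}\right)}{4}] = \frac{5 \log{\left(t^{2} + 2 \right)}}{4} + \frac{5 \log{\left(2 \right)}}{4}, which equals f(t).
F(0) = 0; F(-1) = - \frac{5 \log{\left(6 \right)}}{4} - \frac{5 \sqrt{2} \operatorname{atan}{\left(\frac{\sqrt{2}}{2} \right)}}{2} + \frac{5}{2}.
Integral = F(0) - F(-1) = - \frac{5}{2} + \frac{5 \sqrt{2} \operatorname{atan}{\left(\frac{\sqrt{2}}{2} \right)}}{2} + \frac{5 \log{\left(6 \right)}}{4}.

Antiderivative: F(t) = \frac{5 \left(t \log{\left(2 t^{2} + 4 \right)} - 2 t + 2 \sqrt{2} \operatorname{atan}{\left(\frac{\sqrt{2} t}{2} \right)}\right)}{4}; value = - \frac{5}{2} + \frac{5 \sqrt{2} \operatorname{atan}{\left(\frac{\sqrt{2}}{2} \right)}}{2} + \frac{5 \log{\left(6 \right)}}{4}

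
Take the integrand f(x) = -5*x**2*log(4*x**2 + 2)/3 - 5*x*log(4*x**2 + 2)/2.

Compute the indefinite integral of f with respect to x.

F(x) = 10*x**3/27 + 5*x**2/4 - 5*x/9 + (-5*x**3/9 - 5*x**2/4)*log(4*x**2 + 2) - 5*log(x**2 + 1/2)/8 + 5*sqrt(2)*atan(sqrt(2)*x)/18 + C

Integrate term by term and add the pieces.
Check: d/dx[10*x**3/27 + 5*x**2/4 - 5*x/9 + (-5*x**3/9 - 5*x**2/4)*log(4*x**2 + 2) - 5*log(x**2 + 1/2)/8 + 5*sqrt(2)*atan(sqrt(2)*x)/18] = -5*x**2*log(2*x**2 + 1)/3 - 5*x**2*log(2)/3 - 5*x*log(2*x**2 + 1)/2 - 5*x*log(2)/2, which equals f(x).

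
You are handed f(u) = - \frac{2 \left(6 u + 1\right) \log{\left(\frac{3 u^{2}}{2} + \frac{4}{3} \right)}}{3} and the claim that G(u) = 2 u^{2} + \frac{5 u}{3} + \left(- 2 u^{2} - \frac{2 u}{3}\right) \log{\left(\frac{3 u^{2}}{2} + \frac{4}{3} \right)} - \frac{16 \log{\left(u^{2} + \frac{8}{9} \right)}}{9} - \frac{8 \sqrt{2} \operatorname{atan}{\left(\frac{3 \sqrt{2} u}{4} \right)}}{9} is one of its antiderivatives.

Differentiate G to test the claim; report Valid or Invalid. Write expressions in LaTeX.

Invalid: d/du[G] - f = \frac{1}{3}, which is not 0.

d/du[G] = - 4 u \log{\left(9 u^{2} + 8 \right)} + 4 u \log{\left(6 \right)} - \frac{2 \log{\left(9 u^{2} + 8 \right)}}{3} + \frac{1}{3} + \frac{2 \log{\left(6 \right)}}{3}
d/du[G] - f(u) = \frac{1}{3} != 0.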